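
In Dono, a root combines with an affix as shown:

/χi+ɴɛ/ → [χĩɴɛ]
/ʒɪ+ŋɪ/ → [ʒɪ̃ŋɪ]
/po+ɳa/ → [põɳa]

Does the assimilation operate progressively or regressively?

regressive

The vowel /i/ surfaces as nasalised [ĩ] next to the following nasal /ɴ/ — it has acquired the [+nasal] feature of its neighbour.
Likewise in the remaining data: /ɪ/ → [ɪ̃] before /ŋ/; /o/ → [õ] before /ɳ/ — each time a vowel is nasalised next to a following nasal.
Because the conditioning nasal is to the right of the vowel that changes, the process is regressive (anticipatory).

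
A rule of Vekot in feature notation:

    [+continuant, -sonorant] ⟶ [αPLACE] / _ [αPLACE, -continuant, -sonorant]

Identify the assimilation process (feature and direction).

The rule copies the place features (abbreviated [PLACE]) from the environment onto the target, so the assimilating feature is place.
The conditioning segment sits to the right of the focus bar, meaning the trigger follows the segment that changes — regressive assimilation.

regressive place assimilation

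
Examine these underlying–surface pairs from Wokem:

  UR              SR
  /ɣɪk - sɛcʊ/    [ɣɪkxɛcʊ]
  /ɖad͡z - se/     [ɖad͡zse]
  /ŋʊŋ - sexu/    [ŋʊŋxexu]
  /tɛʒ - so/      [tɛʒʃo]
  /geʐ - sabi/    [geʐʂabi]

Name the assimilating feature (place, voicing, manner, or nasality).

The segment that alternates is /s/, which surfaces as [x] when adjacent to /k/.
The change alveolar → velar matches the place of the preceding /k/, identifying this as place assimilation.
Checking the remaining alternations: /s/ → [x] after /ŋ/ (alveolar → velar, matching velar); /s/ → [ʃ] after /ʒ/ (alveolar → postalveolar, matching postalveolar); /s/ → [ʂ] after /ʐ/ (alveolar → retroflex, matching retroflex) — only place changes, and always toward the preceding segment.
Nothing changes in [ɖad͡zse]: there the adjacent consonants already agree in place (/s/ and /d͡z/ are both alveolar), so this form is consistent with the same rule.

place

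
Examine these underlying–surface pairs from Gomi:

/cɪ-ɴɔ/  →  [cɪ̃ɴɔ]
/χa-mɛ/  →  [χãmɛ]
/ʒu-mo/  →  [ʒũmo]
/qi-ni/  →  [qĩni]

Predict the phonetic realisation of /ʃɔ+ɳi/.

[ʃɔ̃ɳi]

The data show regressive nasality assimilation (vowel nasalisation): /ɪ/ → [ɪ̃] before /ɴ/; /a/ → [ã] before /m/; /u/ → [ũ] before /m/; /i/ → [ĩ] before /n/ — a vowel is nasalised by an immediately following nasal consonant.
The vowel /ɔ/ is adjacent to the following nasal /ɳ/, so it acquires [+nasal] and surfaces as [ɔ̃].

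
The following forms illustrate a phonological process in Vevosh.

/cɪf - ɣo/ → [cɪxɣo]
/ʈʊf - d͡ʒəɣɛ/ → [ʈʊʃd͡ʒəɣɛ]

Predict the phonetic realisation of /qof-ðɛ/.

The data show regressive place assimilation: /f/ → [x] before /ɣ/; /f/ → [ʃ] before /d͡ʒ/. In each pair only place changes, matching the following consonant, while manner and voice stay constant.
/f/ is a voiceless labiodental fricative. The following trigger /ð/ is dental, so /f/ must become dental as well.
A voiceless dental fricative is [θ], so the surface segment is [θ].

[qoθðɛ]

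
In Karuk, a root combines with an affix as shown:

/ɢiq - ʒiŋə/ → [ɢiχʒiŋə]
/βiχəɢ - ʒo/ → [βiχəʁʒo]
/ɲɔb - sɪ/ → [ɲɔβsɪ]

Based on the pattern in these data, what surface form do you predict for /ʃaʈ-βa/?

The data show regressive manner assimilation: /q/ → [χ] before /ʒ/; /ɢ/ → [ʁ] before /ʒ/; /b/ → [β] before /s/. In each pair only manner changes, matching the following consonant, while place and voice stay constant.
The rule targets /ʈ/ (voiceless retroflex stop), which sits before the trigger /β/ (fricative).
Changing only its manner to fricative gives [ʂ] — the voiceless retroflex fricative.

[ʃaʂβa]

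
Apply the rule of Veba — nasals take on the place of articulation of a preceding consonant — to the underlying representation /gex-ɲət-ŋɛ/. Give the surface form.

[gexŋətnɛ]

/ɲ/ is a voiced palatal nasal. The preceding trigger /x/ is velar, so /ɲ/ must become velar as well.
Changing only its place to velar gives [ŋ] — the voiced velar nasal.
At the second juncture, /ŋ/ likewise becomes [n] adjacent to /t/.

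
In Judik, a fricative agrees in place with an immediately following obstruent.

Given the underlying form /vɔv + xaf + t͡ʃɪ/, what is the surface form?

[vɔɣxaʃt͡ʃɪ]

/v/ is a voiced labiodental fricative. The following trigger /x/ is velar, so /v/ must become velar as well.
A voiced velar fricative is [ɣ], so the surface segment is [ɣ].
The same rule applies at the second boundary: /f/ → [ʃ] next to /t͡ʃ/.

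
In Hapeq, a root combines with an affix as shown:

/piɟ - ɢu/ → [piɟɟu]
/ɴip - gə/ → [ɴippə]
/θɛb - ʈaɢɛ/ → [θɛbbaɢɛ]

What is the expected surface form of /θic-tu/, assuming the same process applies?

[θiccu]

The data show progressive total assimilation (/ɢ/ → [ɟ] after /ɟ/; /g/ → [p] after /p/; /ʈ/ → [b] after /b/): in every case the target segment becomes identical to its preceding neighbour, copying more than a single feature.
/t/ is the segment targeted by the rule; it sits immediately after /c/, so it assimilates completely and surfaces as [c].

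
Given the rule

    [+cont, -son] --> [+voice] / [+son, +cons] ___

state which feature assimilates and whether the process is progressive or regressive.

progressive voicing assimilation

The structural change is [+voice], and the conditioning segment [+son, +cons] (a sonorant consonant) is itself voiced, so the target comes to share the voicing of its neighbour — voicing assimilation.
The conditioning segment sits to the left of the focus bar, meaning the trigger precedes the segment that changes — progressive assimilation.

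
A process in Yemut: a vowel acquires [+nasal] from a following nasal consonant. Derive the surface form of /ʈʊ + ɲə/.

[ʈʊ̃ɲə]

The vowel /ʊ/ is adjacent to the following nasal /ɲ/, so it acquires [+nasal] and surfaces as [ʊ̃].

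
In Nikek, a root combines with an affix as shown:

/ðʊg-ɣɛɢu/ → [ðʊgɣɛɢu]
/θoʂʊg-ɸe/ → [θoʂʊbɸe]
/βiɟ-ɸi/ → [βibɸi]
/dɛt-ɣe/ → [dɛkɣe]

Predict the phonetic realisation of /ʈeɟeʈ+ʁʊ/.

The data show regressive place assimilation: /g/ → [b] before /ɸ/; /ɟ/ → [b] before /ɸ/; /t/ → [k] before /ɣ/. In each pair only place changes, matching the following consonant, while manner and voice stay constant.
Nothing changes in [ðʊgɣɛɢu]: there the adjacent consonants already agree in place (/g/ and /ɣ/ are both velar), so this form is consistent with the same rule.
The rule targets /ʈ/ (voiceless retroflex stop), which sits before the trigger /ʁ/ (uvular).
A voiceless uvular stop is [q], so the surface segment is [q].

[ʈeɟeqʁʊ]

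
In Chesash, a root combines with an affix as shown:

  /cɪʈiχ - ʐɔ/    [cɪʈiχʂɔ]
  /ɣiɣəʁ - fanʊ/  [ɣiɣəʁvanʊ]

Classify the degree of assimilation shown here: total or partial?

Comparing underlying and surface forms, /ʐ/ → [ʂ] is the alternation; the neighbouring /χ/ is constant.
/ʐ/ is voiced while /χ/ is voiceless; the output [ʂ] is voiceless, matching the trigger — so the feature that spreads is voicing.
Place and manner are unchanged, so the assimilation is partial, not total.
Checking the remaining alternation: /f/ → [v] after /ʁ/ (voiceless → voiced, matching voiced) — only voicing changes, and always toward the preceding segment.

partial assimilation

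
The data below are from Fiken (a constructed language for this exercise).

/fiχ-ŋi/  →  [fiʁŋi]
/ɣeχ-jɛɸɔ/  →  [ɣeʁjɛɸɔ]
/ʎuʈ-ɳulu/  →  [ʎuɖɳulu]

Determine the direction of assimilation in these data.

The segment that alternates is /χ/, which surfaces as [ʁ] when adjacent to /ŋ/.
/χ/ is voiceless while /ŋ/ is voiced; the output [ʁ] is voiced, matching the trigger — so the feature that spreads is voicing.
The same holds elsewhere in the data: /χ/ → [ʁ] before /j/ (voiceless → voiced, matching voiced); /ʈ/ → [ɖ] before /ɳ/ (voiceless → voiced, matching voiced) — only voicing changes, and always toward the following segment.
Since the segment that changes precedes the conditioning segment, the assimilation is regressive.

regressive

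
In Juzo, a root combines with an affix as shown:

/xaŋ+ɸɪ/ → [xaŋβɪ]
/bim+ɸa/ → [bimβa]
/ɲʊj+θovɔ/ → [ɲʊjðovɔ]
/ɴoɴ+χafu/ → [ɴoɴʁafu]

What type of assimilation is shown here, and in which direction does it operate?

progressive voicing assimilation

Underlying /ɸ/ is realised as [β] next to /ŋ/; /ŋ/ itself does not change.
/ɸ/ is voiceless while /ŋ/ is voiced; the output [β] is voiced, matching the trigger — so the feature that spreads is voicing.
Place and manner are unchanged, so the assimilation is partial, not total.
The other alternating forms pattern the same way: /ɸ/ → [β] after /m/ (voiceless → voiced, matching voiced); /θ/ → [ð] after /j/ (voiceless → voiced, matching voiced); /χ/ → [ʁ] after /ɴ/ (voiceless → voiced, matching voiced) — only voicing changes, and always toward the preceding segment.
The trigger is the preceding segment, so the direction is progressive (perseverative).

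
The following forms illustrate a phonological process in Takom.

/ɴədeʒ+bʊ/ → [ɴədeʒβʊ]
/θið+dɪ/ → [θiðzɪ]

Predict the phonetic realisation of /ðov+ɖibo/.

The data show progressive manner assimilation: /b/ → [β] after /ʒ/; /d/ → [z] after /ð/. In each pair only manner changes, matching the preceding consonant, while place and voice stay constant.
The rule targets /ɖ/ (voiced retroflex stop), which sits after the trigger /v/ (fricative).
Changing only its manner to fricative gives [ʐ] — the voiced retroflex fricative.

[ðovʐibo]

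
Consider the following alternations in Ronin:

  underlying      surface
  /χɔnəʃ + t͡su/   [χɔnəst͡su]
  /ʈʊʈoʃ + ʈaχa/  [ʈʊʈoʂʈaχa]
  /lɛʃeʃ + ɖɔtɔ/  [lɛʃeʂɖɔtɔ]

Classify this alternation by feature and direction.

Underlying /ʃ/ is realised as [s] next to /t͡s/; /t͡s/ itself does not change.
/ʃ/ is postalveolar while /t͡s/ is alveolar; the output [s] is alveolar, matching the trigger — so the feature that spreads is place.
Manner and voice are unchanged, so the assimilation is partial, not total.
Checking the remaining alternations: /ʃ/ → [ʂ] before /ʈ/ (postalveolar → retroflex, matching retroflex); /ʃ/ → [ʂ] before /ɖ/ (postalveolar → retroflex, matching retroflex) — only place changes, and always toward the following segment.
The trigger is the following segment, so the direction is regressive (anticipatory).

regressive place assimilation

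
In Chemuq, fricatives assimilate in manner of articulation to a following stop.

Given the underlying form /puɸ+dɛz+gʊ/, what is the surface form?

[pupdɛdgʊ]

/ɸ/ is a voiceless bilabial fricative. The following trigger /d/ is a stop, so /ɸ/ must become a stop as well.
The voiceless bilabial stop is [p], so /ɸ/ → [p].
The same rule applies at the second boundary: /z/ → [d] next to /g/.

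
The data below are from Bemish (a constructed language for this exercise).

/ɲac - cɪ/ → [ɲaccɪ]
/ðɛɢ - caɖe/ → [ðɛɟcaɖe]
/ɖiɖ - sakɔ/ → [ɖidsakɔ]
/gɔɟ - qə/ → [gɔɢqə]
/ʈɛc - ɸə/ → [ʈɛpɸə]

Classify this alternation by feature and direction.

regressive place assimilation

Underlying /ɢ/ is realised as [ɟ] next to /c/; /c/ itself does not change.
/ɢ/ is uvular while /c/ is palatal; the output [ɟ] is palatal, matching the trigger — so the feature that spreads is place.
Manner and voice are unchanged, so the assimilation is partial, not total.
The other alternating forms pattern the same way: /ɖ/ → [d] before /s/ (retroflex → alveolar, matching alveolar); /ɟ/ → [ɢ] before /q/ (palatal → uvular, matching uvular); /c/ → [p] before /ɸ/ (palatal → bilabial, matching bilabial) — only place changes, and always toward the following segment.
Nothing changes in [ɲaccɪ]: there the adjacent consonants already agree in place (/c/ and /c/ are both palatal), so this form is consistent with the same rule.
Since the segment that changes precedes the conditioning segment, the assimilation is regressive.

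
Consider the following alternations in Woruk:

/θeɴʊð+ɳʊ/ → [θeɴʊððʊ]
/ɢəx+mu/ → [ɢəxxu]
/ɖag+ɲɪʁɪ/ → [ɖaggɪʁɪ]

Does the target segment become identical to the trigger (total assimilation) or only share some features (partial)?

total assimilation

Underlying /ɳ/ is realised as [ð] next to /ð/; /ð/ itself does not change.
The output [ð] is identical to the trigger /ð/ — every feature (place, manner, voicing) has been copied — so this is total assimilation.
The remaining alternations confirm this: /m/ → [x] after /x/; /ɲ/ → [g] after /g/ — in each case the output is a copy of the preceding consonant.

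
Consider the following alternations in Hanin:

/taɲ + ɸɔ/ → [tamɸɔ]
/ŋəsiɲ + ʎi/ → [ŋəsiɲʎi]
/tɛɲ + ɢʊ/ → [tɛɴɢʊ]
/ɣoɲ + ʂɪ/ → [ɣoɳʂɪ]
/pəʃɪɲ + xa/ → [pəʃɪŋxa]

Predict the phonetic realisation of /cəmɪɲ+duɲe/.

[cəmɪnduɲe]

The data show regressive place assimilation: /ɲ/ → [m] before /ɸ/; /ɲ/ → [ɴ] before /ɢ/; /ɲ/ → [ɳ] before /ʂ/; /ɲ/ → [ŋ] before /x/. In each pair only place changes, matching the following consonant, while manner and voice stay constant.
No alternation appears in [ŋəsiɲʎi]: there the adjacent consonants already agree in place (/ɲ/ and /ʎ/ are both palatal), so this form is consistent with the same rule.
The rule targets /ɲ/ (voiced palatal nasal), which sits before the trigger /d/ (alveolar).
Changing only its place to alveolar gives [n] — the voiced alveolar nasal.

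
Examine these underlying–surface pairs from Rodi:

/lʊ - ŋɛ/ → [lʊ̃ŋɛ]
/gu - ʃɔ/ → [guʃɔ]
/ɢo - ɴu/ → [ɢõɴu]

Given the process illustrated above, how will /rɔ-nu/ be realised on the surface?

[rɔ̃nu]

The data show regressive nasality assimilation (vowel nasalisation): /ʊ/ → [ʊ̃] before /ŋ/; /o/ → [õ] before /ɴ/ — a vowel is nasalised by an immediately following nasal consonant.
No change occurs in [guʃɔ] because the vowel at the boundary is adjacent to an oral consonant, not a nasal (/u/ next to /ʃ/).
The vowel /ɔ/ is adjacent to the following nasal /n/, so it acquires [+nasal] and surfaces as [ɔ̃].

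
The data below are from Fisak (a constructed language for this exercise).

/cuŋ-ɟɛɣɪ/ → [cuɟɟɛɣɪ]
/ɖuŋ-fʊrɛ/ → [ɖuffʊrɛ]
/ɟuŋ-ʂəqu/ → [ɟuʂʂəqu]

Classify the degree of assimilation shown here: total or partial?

The segment that alternates is /ŋ/, which surfaces as [ɟ] when adjacent to /ɟ/.
The output [ɟ] is identical to the trigger /ɟ/ — every feature (place, manner, voicing) has been copied — so this is total assimilation.
The remaining alternations confirm this: /ŋ/ → [f] before /f/; /ŋ/ → [ʂ] before /ʂ/ — in each case the output is a copy of the following consonant.

total assimilation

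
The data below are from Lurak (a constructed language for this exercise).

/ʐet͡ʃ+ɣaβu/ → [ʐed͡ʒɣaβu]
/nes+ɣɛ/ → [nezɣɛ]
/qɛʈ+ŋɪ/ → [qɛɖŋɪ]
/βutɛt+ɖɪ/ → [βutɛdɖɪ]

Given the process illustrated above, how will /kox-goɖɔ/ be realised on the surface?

[koɣgoɖɔ]

The data show regressive voicing assimilation: /t͡ʃ/ → [d͡ʒ] before /ɣ/; /s/ → [z] before /ɣ/; /ʈ/ → [ɖ] before /ŋ/; /t/ → [d] before /ɖ/. In each pair only voicing changes, matching the following consonant, while place and manner stay constant.
The rule targets /x/ (voiceless velar fricative), which sits before the trigger /g/ (voiced).
A voiced velar fricative is [ɣ], so the surface segment is [ɣ].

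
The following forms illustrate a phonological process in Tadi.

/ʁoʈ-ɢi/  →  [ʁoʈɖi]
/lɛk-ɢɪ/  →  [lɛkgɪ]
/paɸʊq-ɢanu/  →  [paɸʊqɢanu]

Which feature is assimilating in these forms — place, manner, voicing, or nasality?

place

The segment that alternates is /ɢ/, which surfaces as [ɖ] when adjacent to /ʈ/.
The change uvular → retroflex matches the place of the preceding /ʈ/, identifying this as place assimilation.
The same holds elsewhere in the data: /ɢ/ → [g] after /k/ (uvular → velar, matching velar) — only place changes, and always toward the preceding segment.
No alternation appears in [paɸʊqɢanu]: there the adjacent consonants already agree in place (/ɢ/ and /q/ are both uvular), so this form is consistent with the same rule.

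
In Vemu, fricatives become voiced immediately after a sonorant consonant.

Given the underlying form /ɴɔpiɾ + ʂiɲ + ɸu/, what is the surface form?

[ɴɔpiɾʐiɲβu]

The rule targets /ʂ/ (voiceless retroflex fricative), which sits after the trigger /ɾ/ (voiced).
The voiced retroflex fricative is [ʐ], so /ʂ/ → [ʐ].
At the second juncture, /ɸ/ likewise becomes [β] adjacent to /ɲ/.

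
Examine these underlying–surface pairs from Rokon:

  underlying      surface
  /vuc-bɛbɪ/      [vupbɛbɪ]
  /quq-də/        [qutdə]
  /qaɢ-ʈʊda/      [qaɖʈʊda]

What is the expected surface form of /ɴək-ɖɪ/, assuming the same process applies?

[ɴəʈɖɪ]

The data show regressive place assimilation: /c/ → [p] before /b/; /q/ → [t] before /d/; /ɢ/ → [ɖ] before /ʈ/. In each pair only place changes, matching the following consonant, while manner and voice stay constant.
The rule targets /k/ (voiceless velar stop), which sits before the trigger /ɖ/ (retroflex).
The voiceless retroflex stop is [ʈ], so /k/ → [ʈ].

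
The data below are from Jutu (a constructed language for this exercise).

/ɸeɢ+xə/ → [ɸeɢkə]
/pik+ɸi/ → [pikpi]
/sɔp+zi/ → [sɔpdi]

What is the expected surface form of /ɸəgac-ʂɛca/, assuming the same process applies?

[ɸəgacʈɛca]

The data show progressive manner assimilation: /x/ → [k] after /ɢ/; /ɸ/ → [p] after /k/; /z/ → [d] after /p/. In each pair only manner changes, matching the preceding consonant, while place and voice stay constant.
The rule targets /ʂ/ (voiceless retroflex fricative), which sits after the trigger /c/ (stop).
A voiceless retroflex stop is [ʈ], so the surface segment is [ʈ].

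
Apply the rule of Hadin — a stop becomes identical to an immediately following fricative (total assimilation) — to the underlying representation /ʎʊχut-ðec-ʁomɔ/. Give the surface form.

[ʎʊχuððeʁʁomɔ]

/t/ is the segment targeted by the rule; it sits immediately before /ð/, so it assimilates completely and surfaces as [ð].
The same rule applies at the second boundary: /c/ → [ʁ] next to /ʁ/.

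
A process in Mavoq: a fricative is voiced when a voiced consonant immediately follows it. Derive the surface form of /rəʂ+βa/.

[rəʐβa]

The rule targets /ʂ/ (voiceless retroflex fricative), which sits before the trigger /β/ (voiced).
The voiced retroflex fricative is [ʐ], so /ʂ/ → [ʐ].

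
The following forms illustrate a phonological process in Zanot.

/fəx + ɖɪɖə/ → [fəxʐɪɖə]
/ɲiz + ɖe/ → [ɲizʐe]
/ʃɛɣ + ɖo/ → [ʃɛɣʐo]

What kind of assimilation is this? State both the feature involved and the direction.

progressive manner assimilation

The segment that alternates is /ɖ/, which surfaces as [ʐ] when adjacent to /x/.
The change stop → fricative matches the manner of the preceding /x/, identifying this as manner assimilation.
Place and voice are unchanged, so the assimilation is partial, not total.
The same holds elsewhere in the data: /ɖ/ → [ʐ] after /z/ (stop → fricative, matching a fricative); /ɖ/ → [ʐ] after /ɣ/ (stop → fricative, matching a fricative) — only manner changes, and always toward the preceding segment.
The trigger is the preceding segment, so the direction is progressive (perseverative).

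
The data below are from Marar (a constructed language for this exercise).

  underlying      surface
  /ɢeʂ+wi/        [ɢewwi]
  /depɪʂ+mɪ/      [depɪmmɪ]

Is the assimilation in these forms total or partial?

total assimilation

The segment that alternates is /ʂ/, which surfaces as [w] when adjacent to /w/.
The output [w] is identical to the trigger /w/ — every feature (place, manner, voicing) has been copied — so this is total assimilation.
The other form behaves the same way: /ʂ/ → [m] before /m/ — in each case the output is a copy of the following consonant.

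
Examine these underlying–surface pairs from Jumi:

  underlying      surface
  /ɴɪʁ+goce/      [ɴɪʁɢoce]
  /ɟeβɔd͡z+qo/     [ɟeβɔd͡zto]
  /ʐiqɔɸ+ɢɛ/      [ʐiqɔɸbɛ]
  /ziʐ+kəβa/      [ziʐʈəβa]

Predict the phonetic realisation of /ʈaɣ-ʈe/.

The data show progressive place assimilation: /g/ → [ɢ] after /ʁ/; /q/ → [t] after /d͡z/; /ɢ/ → [b] after /ɸ/; /k/ → [ʈ] after /ʐ/. In each pair only place changes, matching the preceding consonant, while manner and voice stay constant.
/ʈ/ is a voiceless retroflex stop. The preceding trigger /ɣ/ is velar, so /ʈ/ must become velar as well.
Changing only its place to velar gives [k] — the voiceless velar stop.

[ʈaɣke]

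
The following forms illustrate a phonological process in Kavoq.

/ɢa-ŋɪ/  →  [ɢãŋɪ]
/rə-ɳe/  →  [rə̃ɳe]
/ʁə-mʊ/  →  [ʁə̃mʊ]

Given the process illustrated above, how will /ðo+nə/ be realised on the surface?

The data show regressive nasality assimilation (vowel nasalisation): /a/ → [ã] before /ŋ/; /ə/ → [ə̃] before /ɳ/; /ə/ → [ə̃] before /m/ — a vowel is nasalised by an immediately following nasal consonant.
The vowel /o/ is adjacent to the following nasal /n/, so it acquires [+nasal] and surfaces as [õ].

[ðõnə]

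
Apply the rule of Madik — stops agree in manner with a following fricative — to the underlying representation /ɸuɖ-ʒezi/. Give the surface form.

[ɸuʐʒezi]

The rule targets /ɖ/ (voiced retroflex stop), which sits before the trigger /ʒ/ (fricative).
A voiced retroflex fricative is [ʐ], so the surface segment is [ʐ].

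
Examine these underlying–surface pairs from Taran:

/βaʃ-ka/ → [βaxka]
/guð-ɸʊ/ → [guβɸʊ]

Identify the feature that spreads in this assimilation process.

place

Underlying /ʃ/ is realised as [x] next to /k/; /k/ itself does not change.
The change postalveolar → velar matches the place of the following /k/, identifying this as place assimilation.
Checking the remaining alternation: /ð/ → [β] before /ɸ/ (dental → bilabial, matching bilabial) — only place changes, and always toward the following segment.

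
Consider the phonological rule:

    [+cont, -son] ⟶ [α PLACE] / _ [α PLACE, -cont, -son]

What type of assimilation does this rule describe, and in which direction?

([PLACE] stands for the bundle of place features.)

The shared variable α links the value of the place features (abbreviated [PLACE]) on the target to the same value on the neighbouring segment, so place is the feature that assimilates.
The conditioning segment sits to the right of the focus bar, meaning the trigger follows the segment that changes — regressive assimilation.

regressive place assimilation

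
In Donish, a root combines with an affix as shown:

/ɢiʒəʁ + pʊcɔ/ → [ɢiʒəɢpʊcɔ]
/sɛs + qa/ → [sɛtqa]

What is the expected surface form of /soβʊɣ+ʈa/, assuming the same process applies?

[soβʊgʈa]

The data show regressive manner assimilation: /ʁ/ → [ɢ] before /p/; /s/ → [t] before /q/. In each pair only manner changes, matching the following consonant, while place and voice stay constant.
/ɣ/ is a voiced velar fricative. The following trigger /ʈ/ is a stop, so /ɣ/ must become a stop as well.
A voiced velar stop is [g], so the surface segment is [g].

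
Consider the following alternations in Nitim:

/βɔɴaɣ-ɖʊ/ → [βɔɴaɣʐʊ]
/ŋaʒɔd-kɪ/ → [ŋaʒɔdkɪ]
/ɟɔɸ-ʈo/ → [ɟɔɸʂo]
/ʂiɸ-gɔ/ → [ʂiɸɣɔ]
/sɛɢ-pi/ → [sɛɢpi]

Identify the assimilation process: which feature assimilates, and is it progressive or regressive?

progressive manner assimilation

Comparing underlying and surface forms, /ɖ/ → [ʐ] is the alternation; the neighbouring /ɣ/ is constant.
The change stop → fricative matches the manner of the preceding /ɣ/, identifying this as manner assimilation.
Place and voice are unchanged, so the assimilation is partial, not total.
The other alternating forms pattern the same way: /ʈ/ → [ʂ] after /ɸ/ (stop → fricative, matching a fricative); /g/ → [ɣ] after /ɸ/ (stop → fricative, matching a fricative) — only manner changes, and always toward the preceding segment.
Nothing changes in [ŋaʒɔdkɪ], [sɛɢpi]: there the adjacent consonants already agree in manner (/k/ and /d/ are both stops; /p/ and /ɢ/ are both stops), so these forms are consistent with the same rule.
The trigger is the preceding segment, so the direction is progressive (perseverative).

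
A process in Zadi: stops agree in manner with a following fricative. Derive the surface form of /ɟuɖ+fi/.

[ɟuʐfi]

The rule targets /ɖ/ (voiced retroflex stop), which sits before the trigger /f/ (fricative).
Changing only its manner to fricative gives [ʐ] — the voiced retroflex fricative.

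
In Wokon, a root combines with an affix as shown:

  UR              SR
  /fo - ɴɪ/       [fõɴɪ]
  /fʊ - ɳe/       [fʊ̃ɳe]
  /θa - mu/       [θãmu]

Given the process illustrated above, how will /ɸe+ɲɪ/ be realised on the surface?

The data show regressive nasality assimilation (vowel nasalisation): /o/ → [õ] before /ɴ/; /ʊ/ → [ʊ̃] before /ɳ/; /a/ → [ã] before /m/ — a vowel is nasalised by an immediately following nasal consonant.
The vowel /e/ is adjacent to the following nasal /ɲ/, so it acquires [+nasal] and surfaces as [ẽ].

[ɸẽɲɪ]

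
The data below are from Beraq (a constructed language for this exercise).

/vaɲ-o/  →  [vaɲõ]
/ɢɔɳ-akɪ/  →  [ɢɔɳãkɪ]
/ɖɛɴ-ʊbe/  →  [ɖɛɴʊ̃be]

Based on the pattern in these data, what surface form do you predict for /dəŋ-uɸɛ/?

[dəŋũɸɛ]

The data show progressive nasality assimilation (vowel nasalisation): /o/ → [õ] after /ɲ/; /a/ → [ã] after /ɳ/; /ʊ/ → [ʊ̃] after /ɴ/ — a vowel is nasalised by an immediately preceding nasal consonant.
/u/ sits next to the nasal /ŋ/ and is therefore nasalised to [ũ].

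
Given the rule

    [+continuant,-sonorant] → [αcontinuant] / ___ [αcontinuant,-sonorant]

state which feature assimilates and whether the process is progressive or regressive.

regressive manner assimilation

The shared variable α links the value of [continuant] on the target to that of the neighbouring obstruent. [continuant] distinguishes stops from fricatives — a manner-of-articulation feature — so this is manner assimilation.
Since the environment is written after the underscore, the trigger follows the target; the direction is regressive.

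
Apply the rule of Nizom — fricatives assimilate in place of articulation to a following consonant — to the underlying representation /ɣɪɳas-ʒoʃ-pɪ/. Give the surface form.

/s/ is a voiceless alveolar fricative. The following trigger /ʒ/ is postalveolar, so /s/ must become postalveolar as well.
Changing only its place to postalveolar gives [ʃ] — the voiceless postalveolar fricative.
At the second juncture, /ʃ/ likewise becomes [ɸ] adjacent to /p/.

[ɣɪɳaʃʒoɸpɪ]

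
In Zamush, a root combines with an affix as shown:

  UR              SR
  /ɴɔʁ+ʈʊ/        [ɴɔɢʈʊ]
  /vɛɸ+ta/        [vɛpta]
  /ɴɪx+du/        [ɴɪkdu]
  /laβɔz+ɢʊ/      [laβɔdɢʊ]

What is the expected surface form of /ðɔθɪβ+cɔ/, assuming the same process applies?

The data show regressive manner assimilation: /ʁ/ → [ɢ] before /ʈ/; /ɸ/ → [p] before /t/; /x/ → [k] before /d/; /z/ → [d] before /ɢ/. In each pair only manner changes, matching the following consonant, while place and voice stay constant.
/β/ is a voiced bilabial fricative. The following trigger /c/ is a stop, so /β/ must become a stop as well.
The voiced bilabial stop is [b], so /β/ → [b].

[ðɔθɪbcɔ]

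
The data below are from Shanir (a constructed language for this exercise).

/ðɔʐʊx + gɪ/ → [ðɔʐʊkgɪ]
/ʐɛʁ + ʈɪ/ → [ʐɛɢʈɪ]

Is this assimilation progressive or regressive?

The segment that alternates is /x/, which surfaces as [k] when adjacent to /g/.
The change fricative → stop matches the manner of the following /g/, identifying this as manner assimilation.
Checking the remaining alternation: /ʁ/ → [ɢ] before /ʈ/ (fricative → stop, matching a stop) — only manner changes, and always toward the following segment.
The trigger is the following segment, so the direction is regressive (anticipatory).

regressive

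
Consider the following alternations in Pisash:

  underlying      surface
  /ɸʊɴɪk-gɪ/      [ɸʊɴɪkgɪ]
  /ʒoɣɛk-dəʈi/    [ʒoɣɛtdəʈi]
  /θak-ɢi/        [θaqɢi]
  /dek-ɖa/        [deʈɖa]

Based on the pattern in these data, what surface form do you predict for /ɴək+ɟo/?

The data show regressive place assimilation: /k/ → [t] before /d/; /k/ → [q] before /ɢ/; /k/ → [ʈ] before /ɖ/. In each pair only place changes, matching the following consonant, while manner and voice stay constant.
Nothing changes in [ɸʊɴɪkgɪ]: there the adjacent consonants already agree in place (/k/ and /g/ are both velar), so this form is consistent with the same rule.
/k/ is a voiceless velar stop. The following trigger /ɟ/ is palatal, so /k/ must become palatal as well.
Changing only its place to palatal gives [c] — the voiceless palatal stop.

[ɴəcɟo]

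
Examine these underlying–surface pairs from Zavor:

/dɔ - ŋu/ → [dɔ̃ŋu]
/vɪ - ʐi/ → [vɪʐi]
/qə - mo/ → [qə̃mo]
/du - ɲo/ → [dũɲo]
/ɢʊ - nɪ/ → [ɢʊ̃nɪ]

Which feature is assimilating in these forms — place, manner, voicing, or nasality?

nasality

The vowel /ɔ/ surfaces as nasalised [ɔ̃] next to the following nasal /ŋ/ — it has acquired the [+nasal] feature of its neighbour.
Likewise in the remaining data: /ə/ → [ə̃] before /m/; /u/ → [ũ] before /ɲ/; /ʊ/ → [ʊ̃] before /n/ — each time a vowel is nasalised next to a following nasal.
No change occurs in [vɪʐi] because the vowel at the boundary is adjacent to an oral consonant, not a nasal (/ɪ/ next to /ʐ/).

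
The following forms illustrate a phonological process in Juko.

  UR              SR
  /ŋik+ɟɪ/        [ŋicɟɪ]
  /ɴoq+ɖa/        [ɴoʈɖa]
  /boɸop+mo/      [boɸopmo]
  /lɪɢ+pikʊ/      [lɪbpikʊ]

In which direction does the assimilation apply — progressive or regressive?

regressive

The segment that alternates is /k/, which surfaces as [c] when adjacent to /ɟ/.
/k/ is velar while /ɟ/ is palatal; the output [c] is palatal, matching the trigger — so the feature that spreads is place.
The same holds elsewhere in the data: /q/ → [ʈ] before /ɖ/ (uvular → retroflex, matching retroflex); /ɢ/ → [b] before /p/ (uvular → bilabial, matching bilabial) — only place changes, and always toward the following segment.
No alternation appears in [boɸopmo]: there the adjacent consonants already agree in place (/p/ and /m/ are both bilabial), so this form is consistent with the same rule.
The trigger is the following segment, so the direction is regressive (anticipatory).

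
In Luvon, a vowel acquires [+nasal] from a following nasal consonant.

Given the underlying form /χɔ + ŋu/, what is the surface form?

[χɔ̃ŋu]

The vowel /ɔ/ is adjacent to the following nasal /ŋ/, so it acquires [+nasal] and surfaces as [ɔ̃].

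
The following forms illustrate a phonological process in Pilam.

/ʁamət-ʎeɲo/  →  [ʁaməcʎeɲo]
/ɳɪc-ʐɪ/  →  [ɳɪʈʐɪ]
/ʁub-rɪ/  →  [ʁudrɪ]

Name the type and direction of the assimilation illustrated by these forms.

The segment that alternates is /t/, which surfaces as [c] when adjacent to /ʎ/.
/t/ is alveolar while /ʎ/ is palatal; the output [c] is palatal, matching the trigger — so the feature that spreads is place.
Manner and voice are unchanged, so the assimilation is partial, not total.
The same holds elsewhere in the data: /c/ → [ʈ] before /ʐ/ (palatal → retroflex, matching retroflex); /b/ → [d] before /r/ (bilabial → alveolar, matching alveolar) — only place changes, and always toward the following segment.
Since the segment that changes precedes the conditioning segment, the assimilation is regressive.

regressive place assimilation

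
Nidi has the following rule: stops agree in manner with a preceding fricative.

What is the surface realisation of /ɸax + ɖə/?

/ɖ/ is a voiced retroflex stop. The preceding trigger /x/ is a fricative, so /ɖ/ must become a fricative as well.
The voiced retroflex fricative is [ʐ], so /ɖ/ → [ʐ].

[ɸaxʐə]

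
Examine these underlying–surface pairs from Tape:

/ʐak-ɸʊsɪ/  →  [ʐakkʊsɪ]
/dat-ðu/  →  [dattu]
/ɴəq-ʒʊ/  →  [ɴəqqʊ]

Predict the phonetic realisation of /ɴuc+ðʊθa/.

The data show progressive total assimilation (/ɸ/ → [k] after /k/; /ð/ → [t] after /t/; /ʒ/ → [q] after /q/): in every case the target segment becomes identical to its preceding neighbour, copying more than a single feature.
/ð/ is the segment targeted by the rule; it sits immediately after /c/, so it assimilates completely and surfaces as [c].

[ɴuccʊθa]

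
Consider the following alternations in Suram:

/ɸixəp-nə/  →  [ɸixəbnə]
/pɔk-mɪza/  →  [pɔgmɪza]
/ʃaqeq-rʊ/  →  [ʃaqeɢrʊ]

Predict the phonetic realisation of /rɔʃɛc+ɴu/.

The data show regressive voicing assimilation: /p/ → [b] before /n/; /k/ → [g] before /m/; /q/ → [ɢ] before /r/. In each pair only voicing changes, matching the following consonant, while place and manner stay constant.
/c/ is a voiceless palatal stop. The following trigger /ɴ/ is voiced, so /c/ must become voiced as well.
The voiced palatal stop is [ɟ], so /c/ → [ɟ].

[rɔʃɛɟɴu]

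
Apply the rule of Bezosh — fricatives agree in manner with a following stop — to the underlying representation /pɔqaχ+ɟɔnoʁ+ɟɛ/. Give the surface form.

[pɔqaqɟɔnoɢɟɛ]

/χ/ is a voiceless uvular fricative. The following trigger /ɟ/ is a stop, so /χ/ must become a stop as well.
A voiceless uvular stop is [q], so the surface segment is [q].
The same rule applies at the second boundary: /ʁ/ → [ɢ] next to /ɟ/.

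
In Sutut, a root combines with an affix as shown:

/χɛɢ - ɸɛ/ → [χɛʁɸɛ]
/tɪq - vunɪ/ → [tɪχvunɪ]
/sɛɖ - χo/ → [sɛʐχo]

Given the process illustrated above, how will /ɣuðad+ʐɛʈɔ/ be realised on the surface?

The data show regressive manner assimilation: /ɢ/ → [ʁ] before /ɸ/; /q/ → [χ] before /v/; /ɖ/ → [ʐ] before /χ/. In each pair only manner changes, matching the following consonant, while place and voice stay constant.
/d/ is a voiced alveolar stop. The following trigger /ʐ/ is a fricative, so /d/ must become a fricative as well.
A voiced alveolar fricative is [z], so the surface segment is [z].

[ɣuðazʐɛʈɔ]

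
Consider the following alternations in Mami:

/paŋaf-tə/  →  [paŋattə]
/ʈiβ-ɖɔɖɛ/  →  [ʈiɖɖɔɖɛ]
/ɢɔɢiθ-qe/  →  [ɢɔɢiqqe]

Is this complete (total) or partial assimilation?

total assimilation

The segment that alternates is /f/, which surfaces as [t] when adjacent to /t/.
The output [t] is identical to the trigger /t/ — every feature (place, manner, voicing) has been copied — so this is total assimilation.
The other forms behave the same way: /β/ → [ɖ] before /ɖ/; /θ/ → [q] before /q/ — in each case the output is a copy of the following consonant.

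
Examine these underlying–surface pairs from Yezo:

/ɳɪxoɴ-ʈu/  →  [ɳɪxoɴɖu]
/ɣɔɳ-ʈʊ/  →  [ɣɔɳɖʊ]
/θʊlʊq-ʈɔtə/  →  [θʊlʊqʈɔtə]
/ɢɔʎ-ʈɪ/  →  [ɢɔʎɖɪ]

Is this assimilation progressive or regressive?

The segment that alternates is /ʈ/, which surfaces as [ɖ] when adjacent to /ɴ/.
/ʈ/ is voiceless while /ɴ/ is voiced; the output [ɖ] is voiced, matching the trigger — so the feature that spreads is voicing.
Checking the remaining alternations: /ʈ/ → [ɖ] after /ɳ/ (voiceless → voiced, matching voiced); /ʈ/ → [ɖ] after /ʎ/ (voiceless → voiced, matching voiced) — only voicing changes, and always toward the preceding segment.
Nothing changes in [θʊlʊqʈɔtə]: there the adjacent consonants already agree in voicing (/ʈ/ and /q/ are both voiceless), so this form is consistent with the same rule.
The trigger is the preceding segment, so the direction is progressive (perseverative).

progressive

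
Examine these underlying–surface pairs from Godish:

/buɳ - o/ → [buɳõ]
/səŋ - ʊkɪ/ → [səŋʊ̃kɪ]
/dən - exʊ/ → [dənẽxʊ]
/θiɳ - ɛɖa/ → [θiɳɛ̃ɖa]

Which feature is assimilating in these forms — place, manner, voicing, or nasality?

nasality

The vowel /o/ surfaces as nasalised [õ] next to the preceding nasal /ɳ/ — it has acquired the [+nasal] feature of its neighbour.
Likewise in the remaining data: /ʊ/ → [ʊ̃] after /ŋ/; /e/ → [ẽ] after /n/; /ɛ/ → [ɛ̃] after /ɳ/ — each time a vowel is nasalised next to a preceding nasal.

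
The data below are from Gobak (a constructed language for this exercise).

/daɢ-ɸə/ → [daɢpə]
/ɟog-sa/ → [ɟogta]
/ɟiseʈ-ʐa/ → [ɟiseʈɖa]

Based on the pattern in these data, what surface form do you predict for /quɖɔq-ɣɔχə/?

The data show progressive manner assimilation: /ɸ/ → [p] after /ɢ/; /s/ → [t] after /g/; /ʐ/ → [ɖ] after /ʈ/. In each pair only manner changes, matching the preceding consonant, while place and voice stay constant.
/ɣ/ is a voiced velar fricative. The preceding trigger /q/ is a stop, so /ɣ/ must become a stop as well.
A voiced velar stop is [g], so the surface segment is [g].

[quɖɔqgɔχə]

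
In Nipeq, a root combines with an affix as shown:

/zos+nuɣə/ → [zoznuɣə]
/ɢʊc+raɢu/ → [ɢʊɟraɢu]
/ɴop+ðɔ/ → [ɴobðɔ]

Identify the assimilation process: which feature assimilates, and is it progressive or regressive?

regressive voicing assimilation

Comparing underlying and surface forms, /s/ → [z] is the alternation; the neighbouring /n/ is constant.
The change voiceless → voiced matches the voicing of the following /n/, identifying this as voicing assimilation.
Place and manner are unchanged, so the assimilation is partial, not total.
The same holds elsewhere in the data: /c/ → [ɟ] before /r/ (voiceless → voiced, matching voiced); /p/ → [b] before /ð/ (voiceless → voiced, matching voiced) — only voicing changes, and always toward the following segment.
Since the segment that changes precedes the conditioning segment, the assimilation is regressive.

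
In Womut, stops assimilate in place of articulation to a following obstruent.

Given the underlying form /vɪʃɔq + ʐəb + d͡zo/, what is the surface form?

[vɪʃɔʈʐədd͡zo]

The rule targets /q/ (voiceless uvular stop), which sits before the trigger /ʐ/ (retroflex).
Changing only its place to retroflex gives [ʈ] — the voiceless retroflex stop.
The same rule applies at the second boundary: /b/ → [d] next to /d͡z/.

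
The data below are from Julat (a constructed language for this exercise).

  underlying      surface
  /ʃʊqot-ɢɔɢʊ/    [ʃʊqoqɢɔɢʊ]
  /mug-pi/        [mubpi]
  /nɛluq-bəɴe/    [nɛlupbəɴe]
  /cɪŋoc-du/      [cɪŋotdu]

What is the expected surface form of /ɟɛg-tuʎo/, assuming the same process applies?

[ɟɛdtuʎo]

The data show regressive place assimilation: /t/ → [q] before /ɢ/; /g/ → [b] before /p/; /q/ → [p] before /b/; /c/ → [t] before /d/. In each pair only place changes, matching the following consonant, while manner and voice stay constant.
The rule targets /g/ (voiced velar stop), which sits before the trigger /t/ (alveolar).
The voiced alveolar stop is [d], so /g/ → [d].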